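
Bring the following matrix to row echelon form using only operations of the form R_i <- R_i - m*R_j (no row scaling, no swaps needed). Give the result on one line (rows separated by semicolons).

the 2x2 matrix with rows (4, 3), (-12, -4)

REF = [4 3; 0 5]

Forward elimination:
R2 <- R2 - (-3)*R1:  [ 0  5 ]
Row echelon form:
[ 4  3 ]
[ 0  5 ]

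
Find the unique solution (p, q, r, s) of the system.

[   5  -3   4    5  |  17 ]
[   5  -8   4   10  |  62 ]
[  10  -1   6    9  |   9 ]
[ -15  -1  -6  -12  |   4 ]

Forward elimination on [A|b]:
R2 <- R2 - (1)*R1:  [  0  -5   0   5  45 ]
R3 <- R3 - (2)*R1:  [   0    5   -2   -1  -25 ]
R4 <- R4 - (-3)*R1:  [   0  -10    6    3   55 ]
R3 <- R3 - (-1)*R2:  [  0   0  -2   4  20 ]
R4 <- R4 - (2)*R2:  [   0    0    6   -7  -35 ]
R4 <- R4 - (-3)*R3:  [  0   0   0   5  25 ]
Row echelon form:
[ 5  -3   4  5  |  17 ]
[ 0  -5   0  5  |  45 ]
[ 0   0  -2  4  |  20 ]
[ 0   0   0  5  |  25 ]
Back-substitution:
s = (25) / 5 = 5
r = (20 - (4)*(5)) / -2 = 0
q = (45 - (5)*(5)) / -5 = -4
p = (17 - (-3)*(-4) - (4)*(0) - (5)*(5)) / 5 = -4

(-4, -4, 0, 5)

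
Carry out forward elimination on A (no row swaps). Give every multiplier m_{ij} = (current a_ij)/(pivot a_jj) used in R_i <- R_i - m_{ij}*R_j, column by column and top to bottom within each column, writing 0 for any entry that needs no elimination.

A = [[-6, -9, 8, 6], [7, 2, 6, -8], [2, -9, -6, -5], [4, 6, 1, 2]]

Forward elimination:
R2 <- R2 - (-7/6)*R1:  [     0  -17/2   46/3     -1 ]
R3 <- R3 - (-1/3)*R1:  [     0    -12  -10/3     -3 ]
R4 <- R4 - (-2/3)*R1:  [    0     0  19/3     6 ]
R3 <- R3 - (24/17)*R2:  [        0         0  -1274/51    -27/17 ]
R4: entry in column 2 is already 0 -> m_{42} = 0 (no row operation needed)
R4 <- R4 - (-323/1274)*R3:  [         0          0          0  7131/1274 ]
Multipliers (in order of application): m_{21} = -7/6, m_{31} = -1/3, m_{41} = -2/3, m_{32} = 24/17, m_{42} = 0, m_{43} = -323/1274

multipliers: -7/6, -1/3, -2/3, 24/17, 0, -323/1274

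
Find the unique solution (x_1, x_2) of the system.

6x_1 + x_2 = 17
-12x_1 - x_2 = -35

(3, -1)

Forward elimination on [A|b]:
R2 <- R2 - (-2)*R1:  [  0   1  -1 ]
Row echelon form:
[ 6  1  |  17 ]
[ 0  1  |  -1 ]
Back-substitution:
x_2 = (-1) / 1 = -1
x_1 = (17 - (1)*(-1)) / 6 = 3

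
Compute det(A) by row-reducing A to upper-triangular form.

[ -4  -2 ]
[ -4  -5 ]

Forward elimination:
R2 <- R2 - (1)*R1:  [  0  -3 ]
Upper-triangular form:
[ -4  -2 ]
[  0  -3 ]
det(A) = (-1)^0 * (-4) * (-3) = 12  (0 row swaps -> sign +1)

det(A) = 12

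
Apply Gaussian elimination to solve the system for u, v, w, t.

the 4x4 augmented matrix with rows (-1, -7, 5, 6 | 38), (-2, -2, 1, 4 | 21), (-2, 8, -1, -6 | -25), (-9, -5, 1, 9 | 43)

(0, 1, 3, 5)

Forward elimination on [A|b]:
R2 <- R2 - (2)*R1:  [   0   12   -9   -8  -55 ]
R3 <- R3 - (2)*R1:  [    0    22   -11   -18  -101 ]
R4 <- R4 - (9)*R1:  [    0    58   -44   -45  -299 ]
R3 <- R3 - (11/6)*R2:  [     0      0   11/2  -10/3   -1/6 ]
R4 <- R4 - (29/6)*R2:  [      0       0    -1/2   -19/3  -199/6 ]
R4 <- R4 - (-1/11)*R3:  [       0        0        0   -73/11  -365/11 ]
Row echelon form:
[ -1  -7     5       6  |       38 ]
[  0  12    -9      -8  |      -55 ]
[  0   0  11/2   -10/3  |     -1/6 ]
[  0   0     0  -73/11  |  -365/11 ]
Back-substitution:
t = (-365/11) / (-73/11) = 5
w = (-1/6 - (-10/3)*(5)) / (11/2) = 3
v = (-55 - (-9)*(3) - (-8)*(5)) / 12 = 1
u = (38 - (-7)*(1) - (5)*(3) - (6)*(5)) / -1 = 0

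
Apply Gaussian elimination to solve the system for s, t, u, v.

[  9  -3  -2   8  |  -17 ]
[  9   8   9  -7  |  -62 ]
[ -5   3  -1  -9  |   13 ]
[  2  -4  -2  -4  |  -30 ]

Forward elimination on [A|b]:
R2 <- R2 - (1)*R1:  [   0   11   11  -15  -45 ]
R3 <- R3 - (-5/9)*R1:  [     0    4/3  -19/9  -41/9   32/9 ]
R4 <- R4 - (2/9)*R1:  [      0   -10/3   -14/9   -52/9  -236/9 ]
R3 <- R3 - (4/33)*R2:  [       0        0    -31/9  -271/99   892/99 ]
R4 <- R4 - (-10/33)*R2:  [        0         0      16/9  -1022/99  -3946/99 ]
R4 <- R4 - (-16/31)*R3:  [          0           0           0   -4002/341  -12006/341 ]
Row echelon form:
[ 9  -3     -2          8  |         -17 ]
[ 0  11     11        -15  |         -45 ]
[ 0   0  -31/9    -271/99  |      892/99 ]
[ 0   0      0  -4002/341  |  -12006/341 ]
Back-substitution:
v = (-12006/341) / (-4002/341) = 3
u = (892/99 - (-271/99)*(3)) / (-31/9) = -5
t = (-45 - (11)*(-5) - (-15)*(3)) / 11 = 5
s = (-17 - (-3)*(5) - (-2)*(-5) - (8)*(3)) / 9 = -4

(-4, 5, -5, 3)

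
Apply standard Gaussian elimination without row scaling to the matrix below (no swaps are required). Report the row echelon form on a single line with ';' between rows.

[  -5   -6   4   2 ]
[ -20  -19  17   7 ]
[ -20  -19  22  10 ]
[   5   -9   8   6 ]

Forward elimination:
R2 <- R2 - (4)*R1:  [  0   5   1  -1 ]
R3 <- R3 - (4)*R1:  [ 0  5  6  2 ]
R4 <- R4 - (-1)*R1:  [   0  -15   12    8 ]
R3 <- R3 - (1)*R2:  [ 0  0  5  3 ]
R4 <- R4 - (-3)*R2:  [  0   0  15   5 ]
R4 <- R4 - (3)*R3:  [  0   0   0  -4 ]
Row echelon form:
[ -5  -6  4   2 ]
[  0   5  1  -1 ]
[  0   0  5   3 ]
[  0   0  0  -4 ]

REF = [-5 -6 4 2; 0 5 1 -1; 0 0 5 3; 0 0 0 -4]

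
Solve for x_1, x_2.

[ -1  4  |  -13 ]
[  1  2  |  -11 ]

Forward elimination on [A|b]:
R2 <- R2 - (-1)*R1:  [   0    6  -24 ]
Row echelon form:
[ -1  4  |  -13 ]
[  0  6  |  -24 ]
Back-substitution:
x_2 = (-24) / 6 = -4
x_1 = (-13 - (4)*(-4)) / -1 = -3

(-3, -4)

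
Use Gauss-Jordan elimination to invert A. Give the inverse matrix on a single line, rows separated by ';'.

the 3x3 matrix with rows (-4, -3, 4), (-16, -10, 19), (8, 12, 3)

Gauss-Jordan on [A | I]:
R1 <- (1/-4)*R1:  [    1   3/4    -1  |  -1/4     0     0 ]
R2 <- R2 - (-16)*R1:  [  0   2   3  |  -4   1   0 ]
R3 <- R3 - (8)*R1:  [  0   6  11  |   2   0   1 ]
R2 <- (1/2)*R2:  [   0    1  3/2  |   -2  1/2    0 ]
R1 <- R1 - (3/4)*R2:  [     1      0  -17/8  |    5/4   -3/8      0 ]
R3 <- R3 - (6)*R2:  [  0   0   2  |  14  -3   1 ]
R3 <- (1/2)*R3:  [    0     0     1  |     7  -3/2   1/2 ]
R1 <- R1 - (-17/8)*R3:  [      1       0       0  |   129/8  -57/16   17/16 ]
R2 <- R2 - (3/2)*R3:  [     0      1      0  |  -25/2   11/4   -3/4 ]
Right block of [I | A^{-1}] is the inverse:
[ 129/8  -57/16  17/16 ]
[ -25/2    11/4   -3/4 ]
[     7    -3/2    1/2 ]

inverse = [129/8 -57/16 17/16; -25/2 11/4 -3/4; 7 -3/2 1/2]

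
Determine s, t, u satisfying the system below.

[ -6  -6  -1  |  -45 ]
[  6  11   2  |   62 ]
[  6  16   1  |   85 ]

Forward elimination on [A|b]:
R2 <- R2 - (-1)*R1:  [  0   5   1  17 ]
R3 <- R3 - (-1)*R1:  [  0  10   0  40 ]
R3 <- R3 - (2)*R2:  [  0   0  -2   6 ]
Row echelon form:
[ -6  -6  -1  |  -45 ]
[  0   5   1  |   17 ]
[  0   0  -2  |    6 ]
Back-substitution:
u = (6) / -2 = -3
t = (17 - (1)*(-3)) / 5 = 4
s = (-45 - (-6)*(4) - (-1)*(-3)) / -6 = 4

(4, 4, -3)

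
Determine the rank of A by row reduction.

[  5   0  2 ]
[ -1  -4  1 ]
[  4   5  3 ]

Row reduction:
R2 <- R2 - (-1/5)*R1:  [   0   -4  7/5 ]
R3 <- R3 - (4/5)*R1:  [   0    5  7/5 ]
R3 <- R3 - (-5/4)*R2:  [     0      0  63/20 ]
Row echelon form:
[ 5   0      2 ]
[ 0  -4    7/5 ]
[ 0   0  63/20 ]
Nonzero rows / pivot columns: 3

rank(A) = 3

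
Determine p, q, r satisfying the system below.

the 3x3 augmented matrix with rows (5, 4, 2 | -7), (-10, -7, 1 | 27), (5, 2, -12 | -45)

(-1, -2, 3)

Forward elimination on [A|b]:
R2 <- R2 - (-2)*R1:  [  0   1   5  13 ]
R3 <- R3 - (1)*R1:  [   0   -2  -14  -38 ]
R3 <- R3 - (-2)*R2:  [   0    0   -4  -12 ]
Row echelon form:
[ 5  4   2  |   -7 ]
[ 0  1   5  |   13 ]
[ 0  0  -4  |  -12 ]
Back-substitution:
r = (-12) / -4 = 3
q = (13 - (5)*(3)) / 1 = -2
p = (-7 - (4)*(-2) - (2)*(3)) / 5 = -1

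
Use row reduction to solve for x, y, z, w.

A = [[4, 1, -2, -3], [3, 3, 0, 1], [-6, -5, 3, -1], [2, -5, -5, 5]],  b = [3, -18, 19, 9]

(-3, -2, -4, -3)

Forward elimination on [A|b]:
R2 <- R2 - (3/4)*R1:  [     0    9/4    3/2   13/4  -81/4 ]
R3 <- R3 - (-3/2)*R1:  [     0   -7/2      0  -11/2   47/2 ]
R4 <- R4 - (1/2)*R1:  [     0  -11/2     -4   13/2   15/2 ]
R3 <- R3 - (-14/9)*R2:  [    0     0   7/3  -4/9    -8 ]
R4 <- R4 - (-22/9)*R2:  [     0      0   -1/3  130/9    -42 ]
R4 <- R4 - (-1/7)*R3:  [      0       0       0  302/21  -302/7 ]
Row echelon form:
[ 4    1   -2      -3  |       3 ]
[ 0  9/4  3/2    13/4  |   -81/4 ]
[ 0    0  7/3    -4/9  |      -8 ]
[ 0    0    0  302/21  |  -302/7 ]
Back-substitution:
w = (-302/7) / (302/21) = -3
z = (-8 - (-4/9)*(-3)) / (7/3) = -4
y = (-81/4 - (3/2)*(-4) - (13/4)*(-3)) / (9/4) = -2
x = (3 - (1)*(-2) - (-2)*(-4) - (-3)*(-3)) / 4 = -3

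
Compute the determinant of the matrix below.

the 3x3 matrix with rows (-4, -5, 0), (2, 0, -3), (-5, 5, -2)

det(A) = -155

Forward elimination:
R2 <- R2 - (-1/2)*R1:  [    0  -5/2    -3 ]
R3 <- R3 - (5/4)*R1:  [    0  45/4    -2 ]
R3 <- R3 - (-9/2)*R2:  [     0      0  -31/2 ]
Upper-triangular form:
[ -4    -5      0 ]
[  0  -5/2     -3 ]
[  0     0  -31/2 ]
det(A) = (-1)^0 * (-4) * (-5/2) * (-31/2) = -155  (0 row swaps -> sign +1)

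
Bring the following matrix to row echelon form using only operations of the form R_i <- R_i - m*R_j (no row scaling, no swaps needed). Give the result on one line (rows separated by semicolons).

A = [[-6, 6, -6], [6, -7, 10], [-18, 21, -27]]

REF = [-6 6 -6; 0 -1 4; 0 0 3]

Forward elimination:
R2 <- R2 - (-1)*R1:  [  0  -1   4 ]
R3 <- R3 - (3)*R1:  [  0   3  -9 ]
R3 <- R3 - (-3)*R2:  [ 0  0  3 ]
Row echelon form:
[ -6   6  -6 ]
[  0  -1   4 ]
[  0   0   3 ]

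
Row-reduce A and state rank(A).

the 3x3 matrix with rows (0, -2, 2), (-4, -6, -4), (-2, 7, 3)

Row reduction:
R1 <-> R2   (pivot in column 1 was zero)
[ -4  -6  -4 ]
[  0  -2   2 ]
[ -2   7   3 ]
R3 <- R3 - (1/2)*R1:  [  0  10   5 ]
R3 <- R3 - (-5)*R2:  [  0   0  15 ]
Row echelon form:
[ -4  -6  -4 ]
[  0  -2   2 ]
[  0   0  15 ]
Nonzero rows / pivot columns: 3

rank(A) = 3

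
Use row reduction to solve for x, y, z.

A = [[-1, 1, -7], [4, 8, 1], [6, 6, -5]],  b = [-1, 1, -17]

(-4, 2, 1)

Forward elimination on [A|b]:
R2 <- R2 - (-4)*R1:  [   0   12  -27   -3 ]
R3 <- R3 - (-6)*R1:  [   0   12  -47  -23 ]
R3 <- R3 - (1)*R2:  [   0    0  -20  -20 ]
Row echelon form:
[ -1   1   -7  |   -1 ]
[  0  12  -27  |   -3 ]
[  0   0  -20  |  -20 ]
Back-substitution:
z = (-20) / -20 = 1
y = (-3 - (-27)*(1)) / 12 = 2
x = (-1 - (1)*(2) - (-7)*(1)) / -1 = -4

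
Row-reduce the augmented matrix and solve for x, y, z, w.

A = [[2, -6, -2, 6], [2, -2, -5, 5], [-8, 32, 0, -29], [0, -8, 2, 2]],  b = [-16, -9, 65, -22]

Forward elimination on [A|b]:
R2 <- R2 - (1)*R1:  [  0   4  -3  -1   7 ]
R3 <- R3 - (-4)*R1:  [  0   8  -8  -5   1 ]
R3 <- R3 - (2)*R2:  [   0    0   -2   -3  -13 ]
R4 <- R4 - (-2)*R2:  [  0   0  -4   0  -8 ]
R4 <- R4 - (2)*R3:  [  0   0   0   6  18 ]
Row echelon form:
[ 2  -6  -2   6  |  -16 ]
[ 0   4  -3  -1  |    7 ]
[ 0   0  -2  -3  |  -13 ]
[ 0   0   0   6  |   18 ]
Back-substitution:
w = (18) / 6 = 3
z = (-13 - (-3)*(3)) / -2 = 2
y = (7 - (-3)*(2) - (-1)*(3)) / 4 = 4
x = (-16 - (-6)*(4) - (-2)*(2) - (6)*(3)) / 2 = -3

(-3, 4, 2, 3)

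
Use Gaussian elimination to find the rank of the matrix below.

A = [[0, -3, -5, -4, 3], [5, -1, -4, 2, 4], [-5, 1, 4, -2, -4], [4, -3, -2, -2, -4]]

rank(A) = 3

Row reduction:
R1 <-> R2   (pivot in column 1 was zero)
[  5  -1  -4   2   4 ]
[  0  -3  -5  -4   3 ]
[ -5   1   4  -2  -4 ]
[  4  -3  -2  -2  -4 ]
R3 <- R3 - (-1)*R1:  [ 0  0  0  0  0 ]
R4 <- R4 - (4/5)*R1:  [     0  -11/5    6/5  -18/5  -36/5 ]
R4 <- R4 - (11/15)*R2:  [     0      0  73/15   -2/3  -47/5 ]
R3 <-> R4   (pivot in column 3 was zero)
[ 5  -1     -4     2      4 ]
[ 0  -3     -5    -4      3 ]
[ 0   0  73/15  -2/3  -47/5 ]
[ 0   0      0     0      0 ]
Row echelon form:
[ 5  -1     -4     2      4 ]
[ 0  -3     -5    -4      3 ]
[ 0   0  73/15  -2/3  -47/5 ]
[ 0   0      0     0      0 ]
Nonzero rows / pivot columns: 3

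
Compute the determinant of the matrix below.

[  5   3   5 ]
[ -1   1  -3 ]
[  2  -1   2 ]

det(A) = -22

Forward elimination:
R2 <- R2 - (-1/5)*R1:  [   0  8/5   -2 ]
R3 <- R3 - (2/5)*R1:  [     0  -11/5      0 ]
R3 <- R3 - (-11/8)*R2:  [     0      0  -11/4 ]
Upper-triangular form:
[ 5    3      5 ]
[ 0  8/5     -2 ]
[ 0    0  -11/4 ]
det(A) = (-1)^0 * (5) * (8/5) * (-11/4) = -22  (0 row swaps -> sign +1)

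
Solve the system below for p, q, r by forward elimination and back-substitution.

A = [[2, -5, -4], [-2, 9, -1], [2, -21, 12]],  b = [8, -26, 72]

(3, -2, 2)

Forward elimination on [A|b]:
R2 <- R2 - (-1)*R1:  [   0    4   -5  -18 ]
R3 <- R3 - (1)*R1:  [   0  -16   16   64 ]
R3 <- R3 - (-4)*R2:  [  0   0  -4  -8 ]
Row echelon form:
[ 2  -5  -4  |    8 ]
[ 0   4  -5  |  -18 ]
[ 0   0  -4  |   -8 ]
Back-substitution:
r = (-8) / -4 = 2
q = (-18 - (-5)*(2)) / 4 = -2
p = (8 - (-5)*(-2) - (-4)*(2)) / 2 = 3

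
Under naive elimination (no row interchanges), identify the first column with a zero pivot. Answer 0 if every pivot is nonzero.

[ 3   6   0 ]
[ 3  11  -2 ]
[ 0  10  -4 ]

Naive forward elimination:
R2 <- R2 - (1)*R1:  [  0   5  -2 ]
R3 <- R3 - (2)*R2:  [ 0  0  0 ]
Matrix at this point:
[ 3  6   0 ]
[ 0  5  -2 ]
[ 0  0   0 ]
Pivot entry (3,3) in the last row is zero and there are no rows below to swap with -> zero pivot in column 3 (A is singular).

first zero-pivot column = 3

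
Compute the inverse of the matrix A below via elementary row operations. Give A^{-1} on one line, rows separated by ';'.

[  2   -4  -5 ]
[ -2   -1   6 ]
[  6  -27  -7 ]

Gauss-Jordan on [A | I]:
R1 <- (1/2)*R1:  [    1    -2  -5/2  |   1/2     0     0 ]
R2 <- R2 - (-2)*R1:  [  0  -5   1  |   1   1   0 ]
R3 <- R3 - (6)*R1:  [   0  -15    8  |   -3    0    1 ]
R2 <- (1/-5)*R2:  [    0     1  -1/5  |  -1/5  -1/5     0 ]
R1 <- R1 - (-2)*R2:  [      1       0  -29/10  |    1/10    -2/5       0 ]
R3 <- R3 - (-15)*R2:  [  0   0   5  |  -6  -3   1 ]
R3 <- (1/5)*R3:  [    0     0     1  |  -6/5  -3/5   1/5 ]
R1 <- R1 - (-29/10)*R3:  [       1        0        0  |  -169/50  -107/50    29/50 ]
R2 <- R2 - (-1/5)*R3:  [      0       1       0  |  -11/25   -8/25    1/25 ]
Right block of [I | A^{-1}] is the inverse:
[ -169/50  -107/50  29/50 ]
[  -11/25    -8/25   1/25 ]
[    -6/5     -3/5    1/5 ]

inverse = [-169/50 -107/50 29/50; -11/25 -8/25 1/25; -6/5 -3/5 1/5]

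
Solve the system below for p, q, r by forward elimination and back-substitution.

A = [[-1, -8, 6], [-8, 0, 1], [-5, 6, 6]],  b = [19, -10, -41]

Forward elimination on [A|b]:
R2 <- R2 - (8)*R1:  [    0    64   -47  -162 ]
R3 <- R3 - (5)*R1:  [    0    46   -24  -136 ]
R3 <- R3 - (23/32)*R2:  [       0        0   313/32  -313/16 ]
Row echelon form:
[ -1  -8       6  |       19 ]
[  0  64     -47  |     -162 ]
[  0   0  313/32  |  -313/16 ]
Back-substitution:
r = (-313/16) / (313/32) = -2
q = (-162 - (-47)*(-2)) / 64 = -4
p = (19 - (-8)*(-4) - (6)*(-2)) / -1 = 1

(1, -4, -2)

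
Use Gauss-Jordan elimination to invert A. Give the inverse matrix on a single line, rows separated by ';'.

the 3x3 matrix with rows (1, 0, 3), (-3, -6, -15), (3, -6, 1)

Gauss-Jordan on [A | I]:
R2 <- R2 - (-3)*R1:  [  0  -6  -6  |   3   1   0 ]
R3 <- R3 - (3)*R1:  [  0  -6  -8  |  -3   0   1 ]
R2 <- (1/-6)*R2:  [    0     1     1  |  -1/2  -1/6     0 ]
R3 <- R3 - (-6)*R2:  [  0   0  -2  |  -6  -1   1 ]
R3 <- (1/-2)*R3:  [    0     0     1  |     3   1/2  -1/2 ]
R1 <- R1 - (3)*R3:  [    1     0     0  |    -8  -3/2   3/2 ]
R2 <- R2 - (1)*R3:  [    0     1     0  |  -7/2  -2/3   1/2 ]
Right block of [I | A^{-1}] is the inverse:
[   -8  -3/2   3/2 ]
[ -7/2  -2/3   1/2 ]
[    3   1/2  -1/2 ]

inverse = [-8 -3/2 3/2; -7/2 -2/3 1/2; 3 1/2 -1/2]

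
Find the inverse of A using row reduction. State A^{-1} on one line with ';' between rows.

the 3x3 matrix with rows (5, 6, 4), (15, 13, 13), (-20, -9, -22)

inverse = [-169/75 32/25 26/75; 14/15 -2/5 -1/15; 5/3 -1 -1/3]

Gauss-Jordan on [A | I]:
R1 <- (1/5)*R1:  [   1  6/5  4/5  |  1/5    0    0 ]
R2 <- R2 - (15)*R1:  [  0  -5   1  |  -3   1   0 ]
R3 <- R3 - (-20)*R1:  [  0  15  -6  |   4   0   1 ]
R2 <- (1/-5)*R2:  [    0     1  -1/5  |   3/5  -1/5     0 ]
R1 <- R1 - (6/5)*R2:  [      1       0   26/25  |  -13/25    6/25       0 ]
R3 <- R3 - (15)*R2:  [  0   0  -3  |  -5   3   1 ]
R3 <- (1/-3)*R3:  [    0     0     1  |   5/3    -1  -1/3 ]
R1 <- R1 - (26/25)*R3:  [       1        0        0  |  -169/75    32/25    26/75 ]
R2 <- R2 - (-1/5)*R3:  [     0      1      0  |  14/15   -2/5  -1/15 ]
Right block of [I | A^{-1}] is the inverse:
[ -169/75  32/25  26/75 ]
[   14/15   -2/5  -1/15 ]
[     5/3     -1   -1/3 ]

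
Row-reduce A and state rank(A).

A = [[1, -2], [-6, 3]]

Row reduction:
R2 <- R2 - (-6)*R1:  [  0  -9 ]
Row echelon form:
[ 1  -2 ]
[ 0  -9 ]
Nonzero rows / pivot columns: 2

rank(A) = 2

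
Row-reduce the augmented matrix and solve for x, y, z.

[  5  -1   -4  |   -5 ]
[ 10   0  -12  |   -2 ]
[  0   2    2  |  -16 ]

Forward elimination on [A|b]:
R2 <- R2 - (2)*R1:  [  0   2  -4   8 ]
R3 <- R3 - (1)*R2:  [   0    0    6  -24 ]
Row echelon form:
[ 5  -1  -4  |   -5 ]
[ 0   2  -4  |    8 ]
[ 0   0   6  |  -24 ]
Back-substitution:
z = (-24) / 6 = -4
y = (8 - (-4)*(-4)) / 2 = -4
x = (-5 - (-1)*(-4) - (-4)*(-4)) / 5 = -5

(-5, -4, -4)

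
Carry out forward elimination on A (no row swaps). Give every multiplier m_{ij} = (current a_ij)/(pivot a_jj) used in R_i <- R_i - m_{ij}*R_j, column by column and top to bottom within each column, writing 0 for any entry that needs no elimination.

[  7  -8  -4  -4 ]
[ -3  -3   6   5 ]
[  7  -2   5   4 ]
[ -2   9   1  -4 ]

Forward elimination:
R2 <- R2 - (-3/7)*R1:  [     0  -45/7   30/7   23/7 ]
R3 <- R3 - (1)*R1:  [ 0  6  9  8 ]
R4 <- R4 - (-2/7)*R1:  [     0   47/7   -1/7  -36/7 ]
R3 <- R3 - (-14/15)*R2:  [      0       0      13  166/15 ]
R4 <- R4 - (-47/45)*R2:  [      0       0    13/3  -77/45 ]
R4 <- R4 - (1/3)*R3:  [     0      0      0  -27/5 ]
Multipliers (in order of application): m_{21} = -3/7, m_{31} = 1, m_{41} = -2/7, m_{32} = -14/15, m_{42} = -47/45, m_{43} = 1/3

multipliers: -3/7, 1, -2/7, -14/15, -47/45, 1/3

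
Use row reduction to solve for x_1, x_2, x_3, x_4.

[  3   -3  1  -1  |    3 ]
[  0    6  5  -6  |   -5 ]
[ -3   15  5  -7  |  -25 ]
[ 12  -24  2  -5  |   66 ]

Forward elimination on [A|b]:
R3 <- R3 - (-1)*R1:  [   0   12    6   -8  -22 ]
R4 <- R4 - (4)*R1:  [   0  -12   -2   -1   54 ]
R3 <- R3 - (2)*R2:  [   0    0   -4    4  -12 ]
R4 <- R4 - (-2)*R2:  [   0    0    8  -13   44 ]
R4 <- R4 - (-2)*R3:  [  0   0   0  -5  20 ]
Row echelon form:
[ 3  -3   1  -1  |    3 ]
[ 0   6   5  -6  |   -5 ]
[ 0   0  -4   4  |  -12 ]
[ 0   0   0  -5  |   20 ]
Back-substitution:
x_4 = (20) / -5 = -4
x_3 = (-12 - (4)*(-4)) / -4 = -1
x_2 = (-5 - (5)*(-1) - (-6)*(-4)) / 6 = -4
x_1 = (3 - (-3)*(-4) - (1)*(-1) - (-1)*(-4)) / 3 = -4

(-4, -4, -1, -4)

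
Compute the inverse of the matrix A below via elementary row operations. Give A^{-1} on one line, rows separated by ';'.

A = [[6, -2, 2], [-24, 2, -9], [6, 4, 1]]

Gauss-Jordan on [A | I]:
R1 <- (1/6)*R1:  [    1  -1/3   1/3  |   1/6     0     0 ]
R2 <- R2 - (-24)*R1:  [  0  -6  -1  |   4   1   0 ]
R3 <- R3 - (6)*R1:  [  0   6  -1  |  -1   0   1 ]
R2 <- (1/-6)*R2:  [    0     1   1/6  |  -2/3  -1/6     0 ]
R1 <- R1 - (-1/3)*R2:  [     1      0   7/18  |  -1/18  -1/18      0 ]
R3 <- R3 - (6)*R2:  [  0   0  -2  |   3   1   1 ]
R3 <- (1/-2)*R3:  [    0     0     1  |  -3/2  -1/2  -1/2 ]
R1 <- R1 - (7/18)*R3:  [     1      0      0  |  19/36   5/36   7/36 ]
R2 <- R2 - (1/6)*R3:  [     0      1      0  |  -5/12  -1/12   1/12 ]
Right block of [I | A^{-1}] is the inverse:
[ 19/36   5/36  7/36 ]
[ -5/12  -1/12  1/12 ]
[  -3/2   -1/2  -1/2 ]

inverse = [19/36 5/36 7/36; -5/12 -1/12 1/12; -3/2 -1/2 -1/2]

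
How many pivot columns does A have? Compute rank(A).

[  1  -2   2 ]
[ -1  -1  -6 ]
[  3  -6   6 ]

rank(A) = 2

Row reduction:
R2 <- R2 - (-1)*R1:  [  0  -3  -4 ]
R3 <- R3 - (3)*R1:  [ 0  0  0 ]
Row echelon form:
[ 1  -2   2 ]
[ 0  -3  -4 ]
[ 0   0   0 ]
Nonzero rows / pivot columns: 2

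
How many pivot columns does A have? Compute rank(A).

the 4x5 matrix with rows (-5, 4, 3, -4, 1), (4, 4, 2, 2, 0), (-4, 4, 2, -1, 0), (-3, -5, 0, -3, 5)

rank(A) = 4

Row reduction:
R2 <- R2 - (-4/5)*R1:  [    0  36/5  22/5  -6/5   4/5 ]
R3 <- R3 - (4/5)*R1:  [    0   4/5  -2/5  11/5  -4/5 ]
R4 <- R4 - (3/5)*R1:  [     0  -37/5   -9/5   -3/5   22/5 ]
R3 <- R3 - (1/9)*R2:  [    0     0  -8/9   7/3  -8/9 ]
R4 <- R4 - (-37/36)*R2:  [     0      0  49/18  -11/6   47/9 ]
R4 <- R4 - (-49/16)*R3:  [     0      0      0  85/16    5/2 ]
Row echelon form:
[ -5     4     3     -4     1 ]
[  0  36/5  22/5   -6/5   4/5 ]
[  0     0  -8/9    7/3  -8/9 ]
[  0     0     0  85/16   5/2 ]
Nonzero rows / pivot columns: 4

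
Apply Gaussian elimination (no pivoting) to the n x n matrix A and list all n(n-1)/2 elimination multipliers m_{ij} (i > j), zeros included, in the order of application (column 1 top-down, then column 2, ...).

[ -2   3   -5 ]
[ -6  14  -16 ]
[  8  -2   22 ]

multipliers: 3, -4, 2

Forward elimination:
R2 <- R2 - (3)*R1:  [  0   5  -1 ]
R3 <- R3 - (-4)*R1:  [  0  10   2 ]
R3 <- R3 - (2)*R2:  [ 0  0  4 ]
Multipliers (in order of application): m_{21} = 3, m_{31} = -4, m_{32} = 2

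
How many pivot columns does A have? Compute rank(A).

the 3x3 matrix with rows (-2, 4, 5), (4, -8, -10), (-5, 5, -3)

rank(A) = 2

Row reduction:
R2 <- R2 - (-2)*R1:  [ 0  0  0 ]
R3 <- R3 - (5/2)*R1:  [     0     -5  -31/2 ]
R2 <-> R3   (pivot in column 2 was zero)
[ -2   4      5 ]
[  0  -5  -31/2 ]
[  0   0      0 ]
Row echelon form:
[ -2   4      5 ]
[  0  -5  -31/2 ]
[  0   0      0 ]
Nonzero rows / pivot columns: 2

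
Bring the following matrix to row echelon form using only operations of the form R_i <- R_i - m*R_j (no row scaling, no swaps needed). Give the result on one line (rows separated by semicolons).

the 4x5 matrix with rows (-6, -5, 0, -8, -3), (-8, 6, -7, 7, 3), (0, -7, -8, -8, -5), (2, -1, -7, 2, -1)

Forward elimination:
R2 <- R2 - (4/3)*R1:  [    0  38/3    -7  53/3     7 ]
R4 <- R4 - (-1/3)*R1:  [    0  -8/3    -7  -2/3    -2 ]
R3 <- R3 - (-21/38)*R2:  [       0        0  -451/38    67/38   -43/38 ]
R4 <- R4 - (-4/19)*R2:  [       0        0  -161/19    58/19   -10/19 ]
R4 <- R4 - (322/451)*R3:  [       0        0        0  809/451  127/451 ]
Row echelon form:
[ -6    -5        0       -8       -3 ]
[  0  38/3       -7     53/3        7 ]
[  0     0  -451/38    67/38   -43/38 ]
[  0     0        0  809/451  127/451 ]

REF = [-6 -5 0 -8 -3; 0 38/3 -7 53/3 7; 0 0 -451/38 67/38 -43/38; 0 0 0 809/451 127/451]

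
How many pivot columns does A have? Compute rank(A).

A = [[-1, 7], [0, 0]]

rank(A) = 1

Row reduction:
Row echelon form:
[ -1  7 ]
[  0  0 ]
Nonzero rows / pivot columns: 1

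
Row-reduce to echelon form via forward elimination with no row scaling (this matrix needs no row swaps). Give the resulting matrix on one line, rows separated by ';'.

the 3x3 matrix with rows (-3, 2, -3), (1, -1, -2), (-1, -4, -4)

REF = [-3 2 -3; 0 -1/3 -3; 0 0 39]

Forward elimination:
R2 <- R2 - (-1/3)*R1:  [    0  -1/3    -3 ]
R3 <- R3 - (1/3)*R1:  [     0  -14/3     -3 ]
R3 <- R3 - (14)*R2:  [  0   0  39 ]
Row echelon form:
[ -3     2  -3 ]
[  0  -1/3  -3 ]
[  0     0  39 ]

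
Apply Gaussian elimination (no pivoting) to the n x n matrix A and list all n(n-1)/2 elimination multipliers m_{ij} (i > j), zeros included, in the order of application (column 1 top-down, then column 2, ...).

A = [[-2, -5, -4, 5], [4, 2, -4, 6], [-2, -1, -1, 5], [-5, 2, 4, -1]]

Forward elimination:
R2 <- R2 - (-2)*R1:  [   0   -8  -12   16 ]
R3 <- R3 - (1)*R1:  [ 0  4  3  0 ]
R4 <- R4 - (5/2)*R1:  [     0   29/2     14  -27/2 ]
R3 <- R3 - (-1/2)*R2:  [  0   0  -3   8 ]
R4 <- R4 - (-29/16)*R2:  [     0      0  -31/4   31/2 ]
R4 <- R4 - (31/12)*R3:  [     0      0      0  -31/6 ]
Multipliers (in order of application): m_{21} = -2, m_{31} = 1, m_{41} = 5/2, m_{32} = -1/2, m_{42} = -29/16, m_{43} = 31/12

multipliers: -2, 1, 5/2, -1/2, -29/16, 31/12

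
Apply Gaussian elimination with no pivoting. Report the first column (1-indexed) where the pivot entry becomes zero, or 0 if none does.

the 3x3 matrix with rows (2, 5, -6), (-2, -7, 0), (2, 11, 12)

Naive forward elimination:
R2 <- R2 - (-1)*R1:  [  0  -2  -6 ]
R3 <- R3 - (1)*R1:  [  0   6  18 ]
R3 <- R3 - (-3)*R2:  [ 0  0  0 ]
Matrix at this point:
[ 2   5  -6 ]
[ 0  -2  -6 ]
[ 0   0   0 ]
Pivot entry (3,3) in the last row is zero and there are no rows below to swap with -> zero pivot in column 3 (A is singular).

first zero-pivot column = 3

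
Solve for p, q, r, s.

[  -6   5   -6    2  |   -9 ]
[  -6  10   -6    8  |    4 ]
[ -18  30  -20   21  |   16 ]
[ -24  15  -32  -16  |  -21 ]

Forward elimination on [A|b]:
R2 <- R2 - (1)*R1:  [  0   5   0   6  13 ]
R3 <- R3 - (3)*R1:  [  0  15  -2  15  43 ]
R4 <- R4 - (4)*R1:  [   0   -5   -8  -24   15 ]
R3 <- R3 - (3)*R2:  [  0   0  -2  -3   4 ]
R4 <- R4 - (-1)*R2:  [   0    0   -8  -18   28 ]
R4 <- R4 - (4)*R3:  [  0   0   0  -6  12 ]
Row echelon form:
[ -6  5  -6   2  |  -9 ]
[  0  5   0   6  |  13 ]
[  0  0  -2  -3  |   4 ]
[  0  0   0  -6  |  12 ]
Back-substitution:
s = (12) / -6 = -2
r = (4 - (-3)*(-2)) / -2 = 1
q = (13 - (6)*(-2)) / 5 = 5
p = (-9 - (5)*(5) - (-6)*(1) - (2)*(-2)) / -6 = 4

(4, 5, 1, -2)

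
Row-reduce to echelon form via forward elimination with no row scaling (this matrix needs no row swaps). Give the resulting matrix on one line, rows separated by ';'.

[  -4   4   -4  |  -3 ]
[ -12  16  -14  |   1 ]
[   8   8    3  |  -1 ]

REF = [-4 4 -4 -3; 0 4 -2 10; 0 0 3 -47]

Forward elimination:
R2 <- R2 - (3)*R1:  [  0   4  -2  10 ]
R3 <- R3 - (-2)*R1:  [  0  16  -5  -7 ]
R3 <- R3 - (4)*R2:  [   0    0    3  -47 ]
Row echelon form:
[ -4  4  -4  |   -3 ]
[  0  4  -2  |   10 ]
[  0  0   3  |  -47 ]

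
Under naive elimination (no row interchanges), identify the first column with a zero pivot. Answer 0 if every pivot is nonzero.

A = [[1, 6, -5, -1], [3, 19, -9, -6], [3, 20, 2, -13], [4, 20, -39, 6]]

first zero-pivot column = 0

Naive forward elimination:
R2 <- R2 - (3)*R1:  [  0   1   6  -3 ]
R3 <- R3 - (3)*R1:  [   0    2   17  -10 ]
R4 <- R4 - (4)*R1:  [   0   -4  -19   10 ]
R3 <- R3 - (2)*R2:  [  0   0   5  -4 ]
R4 <- R4 - (-4)*R2:  [  0   0   5  -2 ]
R4 <- R4 - (1)*R3:  [ 0  0  0  2 ]
All pivots nonzero; naive elimination completes without hitting a zero pivot.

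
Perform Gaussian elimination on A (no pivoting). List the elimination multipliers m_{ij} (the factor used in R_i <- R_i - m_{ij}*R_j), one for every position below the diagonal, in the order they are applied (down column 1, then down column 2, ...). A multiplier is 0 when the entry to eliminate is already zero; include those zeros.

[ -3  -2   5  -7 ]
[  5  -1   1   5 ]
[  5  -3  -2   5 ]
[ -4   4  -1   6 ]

multipliers: -5/3, -5/3, 4/3, 19/13, -20/13, -87/95

Forward elimination:
R2 <- R2 - (-5/3)*R1:  [     0  -13/3   28/3  -20/3 ]
R3 <- R3 - (-5/3)*R1:  [     0  -19/3   19/3  -20/3 ]
R4 <- R4 - (4/3)*R1:  [     0   20/3  -23/3   46/3 ]
R3 <- R3 - (19/13)*R2:  [      0       0  -95/13   40/13 ]
R4 <- R4 - (-20/13)*R2:  [     0      0  87/13  66/13 ]
R4 <- R4 - (-87/95)*R3:  [      0       0       0  150/19 ]
Multipliers (in order of application): m_{21} = -5/3, m_{31} = -5/3, m_{41} = 4/3, m_{32} = 19/13, m_{42} = -20/13, m_{43} = -87/95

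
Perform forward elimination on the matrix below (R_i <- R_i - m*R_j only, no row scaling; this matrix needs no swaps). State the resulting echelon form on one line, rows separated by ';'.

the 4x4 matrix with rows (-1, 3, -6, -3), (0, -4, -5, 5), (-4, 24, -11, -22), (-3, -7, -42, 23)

REF = [-1 3 -6 -3; 0 -4 -5 5; 0 0 -2 5; 0 0 0 2]

Forward elimination:
R3 <- R3 - (4)*R1:  [   0   12   13  -10 ]
R4 <- R4 - (3)*R1:  [   0  -16  -24   32 ]
R3 <- R3 - (-3)*R2:  [  0   0  -2   5 ]
R4 <- R4 - (4)*R2:  [  0   0  -4  12 ]
R4 <- R4 - (2)*R3:  [ 0  0  0  2 ]
Row echelon form:
[ -1   3  -6  -3 ]
[  0  -4  -5   5 ]
[  0   0  -2   5 ]
[  0   0   0   2 ]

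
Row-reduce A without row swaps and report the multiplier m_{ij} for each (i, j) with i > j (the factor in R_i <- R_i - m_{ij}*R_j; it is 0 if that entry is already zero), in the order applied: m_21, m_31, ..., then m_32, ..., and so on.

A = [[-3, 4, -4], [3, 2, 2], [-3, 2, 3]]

Forward elimination:
R2 <- R2 - (-1)*R1:  [  0   6  -2 ]
R3 <- R3 - (1)*R1:  [  0  -2   7 ]
R3 <- R3 - (-1/3)*R2:  [    0     0  19/3 ]
Multipliers (in order of application): m_{21} = -1, m_{31} = 1, m_{32} = -1/3

multipliers: -1, 1, -1/3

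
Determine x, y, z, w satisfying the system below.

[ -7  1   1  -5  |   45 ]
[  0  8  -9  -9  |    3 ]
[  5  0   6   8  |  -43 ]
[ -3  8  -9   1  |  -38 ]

(-3, -3, 2, -5)

Forward elimination on [A|b]:
R3 <- R3 - (-5/7)*R1:  [     0    5/7   47/7   31/7  -76/7 ]
R4 <- R4 - (3/7)*R1:  [      0    53/7   -66/7    22/7  -401/7 ]
R3 <- R3 - (5/56)*R2:  [      0       0  421/56  293/56   -89/8 ]
R4 <- R4 - (53/56)*R2:  [      0       0  -51/56  653/56  -481/8 ]
R4 <- R4 - (-51/421)*R3:  [          0           0           0    5176/421  -25880/421 ]
Row echelon form:
[ -7  1       1        -5  |          45 ]
[  0  8      -9        -9  |           3 ]
[  0  0  421/56    293/56  |       -89/8 ]
[  0  0       0  5176/421  |  -25880/421 ]
Back-substitution:
w = (-25880/421) / (5176/421) = -5
z = (-89/8 - (293/56)*(-5)) / (421/56) = 2
y = (3 - (-9)*(2) - (-9)*(-5)) / 8 = -3
x = (45 - (1)*(-3) - (1)*(2) - (-5)*(-5)) / -7 = -3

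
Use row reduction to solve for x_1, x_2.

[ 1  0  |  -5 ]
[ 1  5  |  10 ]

Forward elimination on [A|b]:
R2 <- R2 - (1)*R1:  [  0   5  15 ]
Row echelon form:
[ 1  0  |  -5 ]
[ 0  5  |  15 ]
Back-substitution:
x_2 = (15) / 5 = 3
x_1 = (-5) / 1 = -5

(-5, 3)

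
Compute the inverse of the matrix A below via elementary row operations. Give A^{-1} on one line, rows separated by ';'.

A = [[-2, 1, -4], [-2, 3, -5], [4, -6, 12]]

inverse = [-3/4 -3/2 -7/8; -1/2 1 1/4; 0 1 1/2]

Gauss-Jordan on [A | I]:
R1 <- (1/-2)*R1:  [    1  -1/2     2  |  -1/2     0     0 ]
R2 <- R2 - (-2)*R1:  [  0   2  -1  |  -1   1   0 ]
R3 <- R3 - (4)*R1:  [  0  -4   4  |   2   0   1 ]
R2 <- (1/2)*R2:  [    0     1  -1/2  |  -1/2   1/2     0 ]
R1 <- R1 - (-1/2)*R2:  [    1     0   7/4  |  -3/4   1/4     0 ]
R3 <- R3 - (-4)*R2:  [ 0  0  2  |  0  2  1 ]
R3 <- (1/2)*R3:  [   0    0    1  |    0    1  1/2 ]
R1 <- R1 - (7/4)*R3:  [    1     0     0  |  -3/4  -3/2  -7/8 ]
R2 <- R2 - (-1/2)*R3:  [    0     1     0  |  -1/2     1   1/4 ]
Right block of [I | A^{-1}] is the inverse:
[ -3/4  -3/2  -7/8 ]
[ -1/2     1   1/4 ]
[    0     1   1/2 ]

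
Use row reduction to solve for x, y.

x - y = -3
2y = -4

Forward elimination on [A|b]:
Row echelon form:
[ 1  -1  |  -3 ]
[ 0   2  |  -4 ]
Back-substitution:
y = (-4) / 2 = -2
x = (-3 - (-1)*(-2)) / 1 = -5

(-5, -2)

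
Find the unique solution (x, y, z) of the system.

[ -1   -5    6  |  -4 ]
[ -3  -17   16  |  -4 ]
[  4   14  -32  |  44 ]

Forward elimination on [A|b]:
R2 <- R2 - (3)*R1:  [  0  -2  -2   8 ]
R3 <- R3 - (-4)*R1:  [  0  -6  -8  28 ]
R3 <- R3 - (3)*R2:  [  0   0  -2   4 ]
Row echelon form:
[ -1  -5   6  |  -4 ]
[  0  -2  -2  |   8 ]
[  0   0  -2  |   4 ]
Back-substitution:
z = (4) / -2 = -2
y = (8 - (-2)*(-2)) / -2 = -2
x = (-4 - (-5)*(-2) - (6)*(-2)) / -1 = 2

(2, -2, -2)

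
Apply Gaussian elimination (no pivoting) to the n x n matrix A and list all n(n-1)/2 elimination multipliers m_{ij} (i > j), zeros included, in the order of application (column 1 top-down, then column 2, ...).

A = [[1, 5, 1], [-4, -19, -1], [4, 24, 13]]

multipliers: -4, 4, 4

Forward elimination:
R2 <- R2 - (-4)*R1:  [ 0  1  3 ]
R3 <- R3 - (4)*R1:  [ 0  4  9 ]
R3 <- R3 - (4)*R2:  [  0   0  -3 ]
Multipliers (in order of application): m_{21} = -4, m_{31} = 4, m_{32} = 4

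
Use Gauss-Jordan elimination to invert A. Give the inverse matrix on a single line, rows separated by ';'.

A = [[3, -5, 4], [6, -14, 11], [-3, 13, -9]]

Gauss-Jordan on [A | I]:
R1 <- (1/3)*R1:  [    1  -5/3   4/3  |   1/3     0     0 ]
R2 <- R2 - (6)*R1:  [  0  -4   3  |  -2   1   0 ]
R3 <- R3 - (-3)*R1:  [  0   8  -5  |   1   0   1 ]
R2 <- (1/-4)*R2:  [    0     1  -3/4  |   1/2  -1/4     0 ]
R1 <- R1 - (-5/3)*R2:  [     1      0   1/12  |    7/6  -5/12      0 ]
R3 <- R3 - (8)*R2:  [  0   0   1  |  -3   2   1 ]
R1 <- R1 - (1/12)*R3:  [     1      0      0  |  17/12  -7/12  -1/12 ]
R2 <- R2 - (-3/4)*R3:  [    0     1     0  |  -7/4   5/4   3/4 ]
Right block of [I | A^{-1}] is the inverse:
[ 17/12  -7/12  -1/12 ]
[  -7/4    5/4    3/4 ]
[    -3      2      1 ]

inverse = [17/12 -7/12 -1/12; -7/4 5/4 3/4; -3 2 1]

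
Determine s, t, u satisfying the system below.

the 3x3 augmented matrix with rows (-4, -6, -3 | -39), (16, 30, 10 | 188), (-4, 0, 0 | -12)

Forward elimination on [A|b]:
R2 <- R2 - (-4)*R1:  [  0   6  -2  32 ]
R3 <- R3 - (1)*R1:  [  0   6   3  27 ]
R3 <- R3 - (1)*R2:  [  0   0   5  -5 ]
Row echelon form:
[ -4  -6  -3  |  -39 ]
[  0   6  -2  |   32 ]
[  0   0   5  |   -5 ]
Back-substitution:
u = (-5) / 5 = -1
t = (32 - (-2)*(-1)) / 6 = 5
s = (-39 - (-6)*(5) - (-3)*(-1)) / -4 = 3

(3, 5, -1)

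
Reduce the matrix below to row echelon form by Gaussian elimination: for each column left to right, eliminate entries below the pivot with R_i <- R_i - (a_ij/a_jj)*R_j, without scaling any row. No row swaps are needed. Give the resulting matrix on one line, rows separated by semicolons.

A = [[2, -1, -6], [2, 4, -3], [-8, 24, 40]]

Forward elimination:
R2 <- R2 - (1)*R1:  [ 0  5  3 ]
R3 <- R3 - (-4)*R1:  [  0  20  16 ]
R3 <- R3 - (4)*R2:  [ 0  0  4 ]
Row echelon form:
[ 2  -1  -6 ]
[ 0   5   3 ]
[ 0   0   4 ]

REF = [2 -1 -6; 0 5 3; 0 0 4]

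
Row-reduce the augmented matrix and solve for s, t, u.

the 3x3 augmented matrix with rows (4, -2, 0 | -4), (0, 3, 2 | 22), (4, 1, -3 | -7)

Forward elimination on [A|b]:
R3 <- R3 - (1)*R1:  [  0   3  -3  -3 ]
R3 <- R3 - (1)*R2:  [   0    0   -5  -25 ]
Row echelon form:
[ 4  -2   0  |   -4 ]
[ 0   3   2  |   22 ]
[ 0   0  -5  |  -25 ]
Back-substitution:
u = (-25) / -5 = 5
t = (22 - (2)*(5)) / 3 = 4
s = (-4 - (-2)*(4)) / 4 = 1

(1, 4, 5)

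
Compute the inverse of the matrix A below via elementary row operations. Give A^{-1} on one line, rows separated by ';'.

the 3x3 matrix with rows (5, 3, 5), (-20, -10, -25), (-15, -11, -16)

Gauss-Jordan on [A | I]:
R1 <- (1/5)*R1:  [   1  3/5    1  |  1/5    0    0 ]
R2 <- R2 - (-20)*R1:  [  0   2  -5  |   4   1   0 ]
R3 <- R3 - (-15)*R1:  [  0  -2  -1  |   3   0   1 ]
R2 <- (1/2)*R2:  [    0     1  -5/2  |     2   1/2     0 ]
R1 <- R1 - (3/5)*R2:  [     1      0    5/2  |     -1  -3/10      0 ]
R3 <- R3 - (-2)*R2:  [  0   0  -6  |   7   1   1 ]
R3 <- (1/-6)*R3:  [    0     0     1  |  -7/6  -1/6  -1/6 ]
R1 <- R1 - (5/2)*R3:  [     1      0      0  |  23/12   7/60   5/12 ]
R2 <- R2 - (-5/2)*R3:  [      0       1       0  |  -11/12    1/12   -5/12 ]
Right block of [I | A^{-1}] is the inverse:
[  23/12  7/60   5/12 ]
[ -11/12  1/12  -5/12 ]
[   -7/6  -1/6   -1/6 ]

inverse = [23/12 7/60 5/12; -11/12 1/12 -5/12; -7/6 -1/6 -1/6]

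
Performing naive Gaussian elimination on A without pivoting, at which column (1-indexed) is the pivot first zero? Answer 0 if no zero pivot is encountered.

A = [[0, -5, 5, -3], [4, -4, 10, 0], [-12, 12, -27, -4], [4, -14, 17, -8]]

first zero-pivot column = 1

Naive forward elimination:
Pivot entry (1,1) is zero but row 2 has 4 in column 1 -> naive elimination stops; a row interchange (e.g. R1 <-> R2) would be required here.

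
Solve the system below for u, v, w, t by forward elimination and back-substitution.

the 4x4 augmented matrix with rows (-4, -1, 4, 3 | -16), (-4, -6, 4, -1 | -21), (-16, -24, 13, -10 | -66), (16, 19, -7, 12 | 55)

Forward elimination on [A|b]:
R2 <- R2 - (1)*R1:  [  0  -5   0  -4  -5 ]
R3 <- R3 - (4)*R1:  [   0  -20   -3  -22   -2 ]
R4 <- R4 - (-4)*R1:  [  0  15   9  24  -9 ]
R3 <- R3 - (4)*R2:  [  0   0  -3  -6  18 ]
R4 <- R4 - (-3)*R2:  [   0    0    9   12  -24 ]
R4 <- R4 - (-3)*R3:  [  0   0   0  -6  30 ]
Row echelon form:
[ -4  -1   4   3  |  -16 ]
[  0  -5   0  -4  |   -5 ]
[  0   0  -3  -6  |   18 ]
[  0   0   0  -6  |   30 ]
Back-substitution:
t = (30) / -6 = -5
w = (18 - (-6)*(-5)) / -3 = 4
v = (-5 - (-4)*(-5)) / -5 = 5
u = (-16 - (-1)*(5) - (4)*(4) - (3)*(-5)) / -4 = 3

(3, 5, 4, -5)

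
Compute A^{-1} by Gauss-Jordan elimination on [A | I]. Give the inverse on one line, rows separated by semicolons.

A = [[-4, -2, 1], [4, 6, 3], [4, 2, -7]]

Gauss-Jordan on [A | I]:
R1 <- (1/-4)*R1:  [    1   1/2  -1/4  |  -1/4     0     0 ]
R2 <- R2 - (4)*R1:  [ 0  4  4  |  1  1  0 ]
R3 <- R3 - (4)*R1:  [  0   0  -6  |   1   0   1 ]
R2 <- (1/4)*R2:  [   0    1    1  |  1/4  1/4    0 ]
R1 <- R1 - (1/2)*R2:  [    1     0  -3/4  |  -3/8  -1/8     0 ]
R3 <- (1/-6)*R3:  [    0     0     1  |  -1/6     0  -1/6 ]
R1 <- R1 - (-3/4)*R3:  [    1     0     0  |  -1/2  -1/8  -1/8 ]
R2 <- R2 - (1)*R3:  [    0     1     0  |  5/12   1/4   1/6 ]
Right block of [I | A^{-1}] is the inverse:
[ -1/2  -1/8  -1/8 ]
[ 5/12   1/4   1/6 ]
[ -1/6     0  -1/6 ]

inverse = [-1/2 -1/8 -1/8; 5/12 1/4 1/6; -1/6 0 -1/6]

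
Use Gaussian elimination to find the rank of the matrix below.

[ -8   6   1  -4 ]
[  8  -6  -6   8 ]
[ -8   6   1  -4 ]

Row reduction:
R2 <- R2 - (-1)*R1:  [  0   0  -5   4 ]
R3 <- R3 - (1)*R1:  [ 0  0  0  0 ]
Row echelon form:
[ -8  6   1  -4 ]
[  0  0  -5   4 ]
[  0  0   0   0 ]
Nonzero rows / pivot columns: 2

rank(A) = 2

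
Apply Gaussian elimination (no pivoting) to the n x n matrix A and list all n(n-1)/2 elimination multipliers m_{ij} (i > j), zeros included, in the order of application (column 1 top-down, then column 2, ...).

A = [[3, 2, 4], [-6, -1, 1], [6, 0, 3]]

Forward elimination:
R2 <- R2 - (-2)*R1:  [ 0  3  9 ]
R3 <- R3 - (2)*R1:  [  0  -4  -5 ]
R3 <- R3 - (-4/3)*R2:  [ 0  0  7 ]
Multipliers (in order of application): m_{21} = -2, m_{31} = 2, m_{32} = -4/3

multipliers: -2, 2, -4/3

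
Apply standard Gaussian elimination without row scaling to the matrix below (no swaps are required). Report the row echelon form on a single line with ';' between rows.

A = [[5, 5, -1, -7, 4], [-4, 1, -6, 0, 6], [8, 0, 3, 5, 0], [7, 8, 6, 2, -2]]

REF = [5 5 -1 -7 4; 0 5 -34/5 -28/5 46/5; 0 0 -157/25 181/25 208/25; 0 0 0 3614/157 340/157]

Forward elimination:
R2 <- R2 - (-4/5)*R1:  [     0      5  -34/5  -28/5   46/5 ]
R3 <- R3 - (8/5)*R1:  [     0     -8   23/5   81/5  -32/5 ]
R4 <- R4 - (7/5)*R1:  [     0      1   37/5   59/5  -38/5 ]
R3 <- R3 - (-8/5)*R2:  [       0        0  -157/25   181/25   208/25 ]
R4 <- R4 - (1/5)*R2:  [       0        0   219/25   323/25  -236/25 ]
R4 <- R4 - (-219/157)*R3:  [        0         0         0  3614/157   340/157 ]
Row echelon form:
[ 5  5       -1        -7        4 ]
[ 0  5    -34/5     -28/5     46/5 ]
[ 0  0  -157/25    181/25   208/25 ]
[ 0  0        0  3614/157  340/157 ]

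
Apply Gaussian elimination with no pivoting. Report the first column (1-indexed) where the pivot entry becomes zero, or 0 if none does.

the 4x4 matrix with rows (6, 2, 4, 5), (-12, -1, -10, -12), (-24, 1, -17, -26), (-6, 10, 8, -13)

Naive forward elimination:
R2 <- R2 - (-2)*R1:  [  0   3  -2  -2 ]
R3 <- R3 - (-4)*R1:  [  0   9  -1  -6 ]
R4 <- R4 - (-1)*R1:  [  0  12  12  -8 ]
R3 <- R3 - (3)*R2:  [ 0  0  5  0 ]
R4 <- R4 - (4)*R2:  [  0   0  20   0 ]
R4 <- R4 - (4)*R3:  [ 0  0  0  0 ]
Matrix at this point:
[ 6  2   4   5 ]
[ 0  3  -2  -2 ]
[ 0  0   5   0 ]
[ 0  0   0   0 ]
Pivot entry (4,4) in the last row is zero and there are no rows below to swap with -> zero pivot in column 4 (A is singular).

first zero-pivot column = 4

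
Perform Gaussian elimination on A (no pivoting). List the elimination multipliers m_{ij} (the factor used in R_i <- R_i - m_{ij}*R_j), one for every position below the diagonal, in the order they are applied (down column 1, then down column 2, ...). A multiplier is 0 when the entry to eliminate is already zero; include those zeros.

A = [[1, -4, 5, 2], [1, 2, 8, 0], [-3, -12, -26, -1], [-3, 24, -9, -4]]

Forward elimination:
R2 <- R2 - (1)*R1:  [  0   6   3  -2 ]
R3 <- R3 - (-3)*R1:  [   0  -24  -11    5 ]
R4 <- R4 - (-3)*R1:  [  0  12   6   2 ]
R3 <- R3 - (-4)*R2:  [  0   0   1  -3 ]
R4 <- R4 - (2)*R2:  [ 0  0  0  6 ]
R4: entry in column 3 is already 0 -> m_{43} = 0 (no row operation needed)
Multipliers (in order of application): m_{21} = 1, m_{31} = -3, m_{41} = -3, m_{32} = -4, m_{42} = 2, m_{43} = 0

multipliers: 1, -3, -3, -4, 2, 0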